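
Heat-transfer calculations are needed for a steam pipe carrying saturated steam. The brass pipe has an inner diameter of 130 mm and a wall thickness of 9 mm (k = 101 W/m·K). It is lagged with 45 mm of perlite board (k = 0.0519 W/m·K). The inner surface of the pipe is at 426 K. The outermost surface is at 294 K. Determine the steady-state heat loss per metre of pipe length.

q′ ≈ 90.6 W/m

Per-layer cylindrical resistances, series-summed:
R_brass pipe wall = ln(74/65)/(2π×101×1) = 2.043×10^-4 K/W
R_perlite board = ln(119/74)/(2π×0.0519×1) = 1.457 K/W
R_total = 1.457 K/W
Q = ΔT/R_total = 132/1.457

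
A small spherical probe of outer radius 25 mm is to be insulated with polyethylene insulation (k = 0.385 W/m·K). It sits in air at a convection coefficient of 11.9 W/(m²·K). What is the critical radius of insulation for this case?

For a sphere r_cr = 2k/h = 2×0.385/11.9
r_cr = 64.7 mm; since the bare radius (25 mm) is below r_cr, adding a thin layer of insulation will *increase* heat loss.

r_cr ≈ 64.7 mm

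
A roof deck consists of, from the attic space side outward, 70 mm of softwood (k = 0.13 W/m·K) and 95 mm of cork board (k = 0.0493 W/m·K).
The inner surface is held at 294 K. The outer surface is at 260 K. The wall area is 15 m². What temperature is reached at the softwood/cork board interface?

T ≈ 287 K

Thermal resistances in series:
R_softwood = L/(kA) = 0.07/(0.13×15) = 0.0359 K/W
R_cork board = L/(kA) = 0.095/(0.0493×15) = 0.1285 K/W
R_total = 0.1644 K/W;  Q = ΔT/R_total = 34/0.1644 = 206.9 W
T_interface = T_inner − Q·ΣR(inner→interface) = 294 − 207×0.0359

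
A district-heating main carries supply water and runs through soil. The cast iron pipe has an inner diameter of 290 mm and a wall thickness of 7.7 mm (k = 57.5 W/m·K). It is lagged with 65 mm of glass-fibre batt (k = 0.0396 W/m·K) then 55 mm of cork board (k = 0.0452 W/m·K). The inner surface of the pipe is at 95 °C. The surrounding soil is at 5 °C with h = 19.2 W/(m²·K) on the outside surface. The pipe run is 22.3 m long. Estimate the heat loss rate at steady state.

Treating each annulus and film as a series resistance:
R_cast iron pipe wall = ln(152.7/145)/(2π×57.5×22.3) = 6.422×10^-6 K/W
R_glass-fibre batt = ln(217.7/152.7)/(2π×0.0396×22.3) = 0.06392 K/W
R_cork board = ln(272.7/217.7)/(2π×0.0452×22.3) = 0.03557 K/W
R_outer film = 1/(h_o·2πr_oL) = 1/(19.2×2π×0.2727×22.3) = 0.001363 K/W
R_total = 0.1009 K/W
Q = ΔT/R_total = 90/0.1009

Q ≈ 892 W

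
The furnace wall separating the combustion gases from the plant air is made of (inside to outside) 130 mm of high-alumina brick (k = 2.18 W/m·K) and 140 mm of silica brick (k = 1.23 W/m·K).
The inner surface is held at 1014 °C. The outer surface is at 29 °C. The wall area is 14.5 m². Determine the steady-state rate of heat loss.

Q ≈ 82300 W

Thermal resistances in series:
R_high-alumina brick = L/(kA) = 0.13/(2.18×14.5) = 0.004113 K/W
R_silica brick = L/(kA) = 0.14/(1.23×14.5) = 0.00785 K/W
R_total = 0.01196 K/W
Q = ΔT / R_total = 985 / 0.01196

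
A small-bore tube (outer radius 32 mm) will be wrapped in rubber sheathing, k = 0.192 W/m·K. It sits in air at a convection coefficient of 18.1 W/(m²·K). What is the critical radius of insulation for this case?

r_cr ≈ 10.6 mm

For a cylinder r_cr = k/h = 0.192/18.1
r_cr = 10.6 mm; since the bare radius (32 mm) is above r_cr, any added insulation will reduce heat loss.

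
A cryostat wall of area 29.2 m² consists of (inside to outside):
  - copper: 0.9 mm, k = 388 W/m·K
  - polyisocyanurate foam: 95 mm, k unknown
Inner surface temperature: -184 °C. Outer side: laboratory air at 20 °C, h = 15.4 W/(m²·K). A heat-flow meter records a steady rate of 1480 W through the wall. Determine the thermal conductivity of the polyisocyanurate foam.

Thermal resistances in series:
R_copper = L/(kA) = 0.0009/(388×29.2) = 7.944×10^-8 K/W
R_outer film = 1/(h_o·A) = 1/(15.4×29.2) = 0.002224 K/W
Sum of known resistances R_other = 0.002224 K/W
Total R = ΔT/Q = 204/1480 = 0.1378 K/W
R_polyisocyanurate foam = R_total − R_other = 0.1356 K/W
k = L/(R·A) = 0.095/(0.1356×29.2)

k ≈ 0.024 W/(m·K)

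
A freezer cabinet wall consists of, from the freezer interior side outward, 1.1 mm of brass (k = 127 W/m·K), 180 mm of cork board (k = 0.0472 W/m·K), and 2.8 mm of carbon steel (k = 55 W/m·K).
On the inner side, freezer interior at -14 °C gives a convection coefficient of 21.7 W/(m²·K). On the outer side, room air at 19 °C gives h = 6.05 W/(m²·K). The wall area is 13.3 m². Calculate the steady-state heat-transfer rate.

Q ≈ 109 W

Using the resistance-network approach (series):
R_inner film = 1/(h_i·A) = 1/(21.7×13.3) = 0.003465 K/W
R_brass = L/(kA) = 0.0011/(127×13.3) = 6.512×10^-7 K/W
R_cork board = L/(kA) = 0.18/(0.0472×13.3) = 0.2867 K/W
R_carbon steel = L/(kA) = 0.0028/(55×13.3) = 3.828×10^-6 K/W
R_outer film = 1/(h_o·A) = 1/(6.05×13.3) = 0.01243 K/W
R_total = 0.3026 K/W
Q = ΔT / R_total = 33 / 0.3026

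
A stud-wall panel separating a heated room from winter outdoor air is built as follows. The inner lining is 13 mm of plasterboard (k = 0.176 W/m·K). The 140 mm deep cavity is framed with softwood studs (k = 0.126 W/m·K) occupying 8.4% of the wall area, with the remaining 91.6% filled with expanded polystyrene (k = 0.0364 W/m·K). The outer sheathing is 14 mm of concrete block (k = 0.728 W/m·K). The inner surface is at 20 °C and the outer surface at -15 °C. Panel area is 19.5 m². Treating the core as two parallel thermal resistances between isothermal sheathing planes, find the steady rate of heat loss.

Sheathing layers in series; stud and cavity paths in parallel between them.
R_inner = 0.013/(0.176×19.5) = 0.003788 K/W
R_stud  = 0.14/(0.126×0.084×19.5) = 0.6783 K/W
R_cav   = 0.14/(0.0364×0.916×19.5) = 0.2153 K/W
1/R_core = 1/R_stud + 1/R_cav → R_core = 0.1634 K/W
R_outer = 0.014/(0.728×19.5) = 9.862×10^-4 K/W
R_total = 0.1682 K/W
Q = ΔT/R_total = 35/0.1682

Q ≈ 208 W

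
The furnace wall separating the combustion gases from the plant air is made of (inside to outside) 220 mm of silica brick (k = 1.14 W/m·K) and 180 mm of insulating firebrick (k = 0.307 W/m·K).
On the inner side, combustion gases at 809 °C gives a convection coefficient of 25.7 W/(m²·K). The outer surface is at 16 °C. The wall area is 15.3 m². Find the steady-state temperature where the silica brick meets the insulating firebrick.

T ≈ 584 °C

Using the resistance-network approach (series):
R_inner film = 1/(h_i·A) = 1/(25.7×15.3) = 0.002543 K/W
R_silica brick = L/(kA) = 0.22/(1.14×15.3) = 0.01261 K/W
R_insulating firebrick = L/(kA) = 0.18/(0.307×15.3) = 0.03832 K/W
R_total = 0.05348 K/W;  Q = ΔT/R_total = 793/0.05348 = 14830 W
T_interface = T_inner − Q·ΣR(inner→interface) = 809 − 14800×0.01516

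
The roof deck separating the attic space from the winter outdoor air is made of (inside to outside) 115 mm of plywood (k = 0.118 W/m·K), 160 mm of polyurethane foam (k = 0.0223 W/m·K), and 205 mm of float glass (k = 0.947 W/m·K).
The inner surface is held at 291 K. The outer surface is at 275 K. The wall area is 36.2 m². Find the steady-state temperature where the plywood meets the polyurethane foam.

T ≈ 289 K

Series thermal resistances:
R_plywood = L/(kA) = 0.115/(0.118×36.2) = 0.02692 K/W
R_polyurethane foam = L/(kA) = 0.16/(0.0223×36.2) = 0.1982 K/W
R_float glass = L/(kA) = 0.205/(0.947×36.2) = 0.00598 K/W
R_total = 0.2311 K/W;  Q = ΔT/R_total = 16/0.2311 = 69.23 W
T_interface = T_inner − Q·ΣR(inner→interface) = 291 − 69.2×0.02692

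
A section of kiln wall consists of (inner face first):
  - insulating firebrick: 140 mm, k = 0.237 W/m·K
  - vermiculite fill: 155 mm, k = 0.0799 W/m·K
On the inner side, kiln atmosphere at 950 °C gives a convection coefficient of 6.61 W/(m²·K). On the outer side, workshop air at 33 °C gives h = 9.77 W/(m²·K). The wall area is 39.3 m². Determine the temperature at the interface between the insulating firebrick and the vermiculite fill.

T ≈ 706 °C

Series thermal resistances:
R_inner film = 1/(h_i·A) = 1/(6.61×39.3) = 0.00385 K/W
R_insulating firebrick = L/(kA) = 0.14/(0.237×39.3) = 0.01503 K/W
R_vermiculite fill = L/(kA) = 0.155/(0.0799×39.3) = 0.04936 K/W
R_outer film = 1/(h_o·A) = 1/(9.77×39.3) = 0.002604 K/W
R_total = 0.07085 K/W;  Q = ΔT/R_total = 917/0.07085 = 12940 W
T_interface = T_inner − Q·ΣR(inner→interface) = 950 − 12900×0.01888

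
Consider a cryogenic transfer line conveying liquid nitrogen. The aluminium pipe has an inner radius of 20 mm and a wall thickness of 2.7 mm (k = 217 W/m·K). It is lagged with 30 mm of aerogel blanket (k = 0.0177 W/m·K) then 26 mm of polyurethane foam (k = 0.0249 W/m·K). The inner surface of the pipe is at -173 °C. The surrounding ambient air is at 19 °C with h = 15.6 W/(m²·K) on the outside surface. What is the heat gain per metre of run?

q′ ≈ 18.7 W/m

Per-layer cylindrical resistances, series-summed:
R_aluminium pipe wall = ln(22.7/20)/(2π×217×1) = 9.288×10^-5 K/W
R_aerogel blanket = ln(52.7/22.7)/(2π×0.0177×1) = 7.573 K/W
R_polyurethane foam = ln(78.7/52.7)/(2π×0.0249×1) = 2.563 K/W
R_outer film = 1/(h_o·2πr_oL) = 1/(15.6×2π×0.0787×1) = 0.1296 K/W
R_total = 10.27 K/W
Q = ΔT/R_total = 192/10.27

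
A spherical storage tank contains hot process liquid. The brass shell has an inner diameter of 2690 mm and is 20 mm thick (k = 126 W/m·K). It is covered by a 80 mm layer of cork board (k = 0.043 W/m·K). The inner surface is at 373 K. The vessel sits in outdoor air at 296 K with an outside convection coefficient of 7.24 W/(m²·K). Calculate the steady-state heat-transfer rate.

For a spherical shell R = (1/r₁ − 1/r₂)/(4πk); film R = 1/(h·4πr²). In series:
R_brass shell = (1/1.345 − 1/1.365)/(4π×126) = 6.88×10^-6 K/W
R_cork board = (1/1.365 − 1/1.445)/(4π×0.043) = 0.07506 K/W
R_outer film = 1/(h·4πr_o²) = 1/(7.24×4π×1.445²) = 0.005264 K/W
R_total = 0.08033 K/W
Q = ΔT/R_total = 77/0.08033

Q ≈ 959 W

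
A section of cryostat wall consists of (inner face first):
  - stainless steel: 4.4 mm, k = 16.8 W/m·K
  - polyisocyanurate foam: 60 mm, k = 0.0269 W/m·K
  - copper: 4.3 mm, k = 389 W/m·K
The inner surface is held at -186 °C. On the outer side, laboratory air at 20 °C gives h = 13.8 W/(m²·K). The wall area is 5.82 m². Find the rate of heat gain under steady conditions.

Thermal resistances in series:
R_stainless steel = L/(kA) = 0.0044/(16.8×5.82) = 4.5×10^-5 K/W
R_polyisocyanurate foam = L/(kA) = 0.06/(0.0269×5.82) = 0.3832 K/W
R_copper = L/(kA) = 0.0043/(389×5.82) = 1.899×10^-6 K/W
R_outer film = 1/(h_o·A) = 1/(13.8×5.82) = 0.01245 K/W
R_total = 0.3957 K/W
Q = ΔT / R_total = 206 / 0.3957

Q ≈ 521 W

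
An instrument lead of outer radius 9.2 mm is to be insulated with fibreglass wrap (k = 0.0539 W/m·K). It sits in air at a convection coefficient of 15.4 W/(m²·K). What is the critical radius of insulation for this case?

For a cylinder r_cr = k/h = 0.0539/15.4
r_cr = 3.5 mm; since the bare radius (9.2 mm) is above r_cr, any added insulation will reduce heat loss.

r_cr ≈ 3.5 mm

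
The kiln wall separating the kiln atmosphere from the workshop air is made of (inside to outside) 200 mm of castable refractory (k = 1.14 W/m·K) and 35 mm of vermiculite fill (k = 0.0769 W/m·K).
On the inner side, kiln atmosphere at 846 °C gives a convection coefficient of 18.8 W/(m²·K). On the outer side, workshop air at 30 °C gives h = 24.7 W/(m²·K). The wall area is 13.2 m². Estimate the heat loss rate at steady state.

Q ≈ 14900 W

Thermal resistances in series:
R_inner film = 1/(h_i·A) = 1/(18.8×13.2) = 0.00403 K/W
R_castable refractory = L/(kA) = 0.2/(1.14×13.2) = 0.01329 K/W
R_vermiculite fill = L/(kA) = 0.035/(0.0769×13.2) = 0.03448 K/W
R_outer film = 1/(h_o·A) = 1/(24.7×13.2) = 0.003067 K/W
R_total = 0.05487 K/W
Q = ΔT / R_total = 816 / 0.05487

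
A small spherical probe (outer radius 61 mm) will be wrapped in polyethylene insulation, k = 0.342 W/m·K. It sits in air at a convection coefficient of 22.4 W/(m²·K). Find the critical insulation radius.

For a sphere r_cr = 2k/h = 2×0.342/22.4
r_cr = 30.5 mm; since the bare radius (61 mm) is above r_cr, any added insulation will reduce heat loss.

r_cr ≈ 30.5 mm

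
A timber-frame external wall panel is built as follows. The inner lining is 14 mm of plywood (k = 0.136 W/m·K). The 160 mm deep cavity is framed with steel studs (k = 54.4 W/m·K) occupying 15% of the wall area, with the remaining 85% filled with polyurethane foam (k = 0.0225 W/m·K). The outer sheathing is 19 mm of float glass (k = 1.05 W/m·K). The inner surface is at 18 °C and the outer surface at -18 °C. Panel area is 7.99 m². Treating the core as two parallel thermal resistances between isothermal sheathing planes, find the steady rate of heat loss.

Q ≈ 2050 W

Sheathing layers in series; stud and cavity paths in parallel between them.
R_inner = 0.014/(0.136×7.99) = 0.01288 K/W
R_stud  = 0.16/(54.4×0.15×7.99) = 0.002454 K/W
R_cav   = 0.16/(0.0225×0.85×7.99) = 1.047 K/W
1/R_core = 1/R_stud + 1/R_cav → R_core = 0.002448 K/W
R_outer = 0.019/(1.05×7.99) = 0.002265 K/W
R_total = 0.0176 K/W
Q = ΔT/R_total = 36/0.0176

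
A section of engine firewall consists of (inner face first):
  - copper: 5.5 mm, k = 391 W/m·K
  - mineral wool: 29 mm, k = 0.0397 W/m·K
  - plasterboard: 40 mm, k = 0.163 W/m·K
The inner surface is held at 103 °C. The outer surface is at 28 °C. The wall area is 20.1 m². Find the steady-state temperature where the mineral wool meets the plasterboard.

Treating each layer as a thermal resistance in series:
R_copper = L/(kA) = 0.0055/(391×20.1) = 6.998×10^-7 K/W
R_mineral wool = L/(kA) = 0.029/(0.0397×20.1) = 0.03634 K/W
R_plasterboard = L/(kA) = 0.04/(0.163×20.1) = 0.01221 K/W
R_total = 0.04855 K/W;  Q = ΔT/R_total = 75/0.04855 = 1545 W
T_interface = T_inner − Q·ΣR(inner→interface) = 103 − 1540×0.03634

T ≈ 46.9 °C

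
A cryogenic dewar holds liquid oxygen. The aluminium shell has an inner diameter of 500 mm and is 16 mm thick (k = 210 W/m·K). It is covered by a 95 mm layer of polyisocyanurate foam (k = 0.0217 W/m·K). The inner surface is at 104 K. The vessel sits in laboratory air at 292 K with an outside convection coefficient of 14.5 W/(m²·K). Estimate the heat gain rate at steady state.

Spherical conduction: R = (1/r_in − 1/r_out)/(4πk) per layer; series-sum.
R_aluminium shell = (1/0.25 − 1/0.266)/(4π×210) = 9.117×10^-5 K/W
R_polyisocyanurate foam = (1/0.266 − 1/0.361)/(4π×0.0217) = 3.628 K/W
R_outer film = 1/(h·4πr_o²) = 1/(14.5×4π×0.361²) = 0.04211 K/W
R_total = 3.67 K/W
Q = ΔT/R_total = 188/3.67

Q ≈ 51.2 W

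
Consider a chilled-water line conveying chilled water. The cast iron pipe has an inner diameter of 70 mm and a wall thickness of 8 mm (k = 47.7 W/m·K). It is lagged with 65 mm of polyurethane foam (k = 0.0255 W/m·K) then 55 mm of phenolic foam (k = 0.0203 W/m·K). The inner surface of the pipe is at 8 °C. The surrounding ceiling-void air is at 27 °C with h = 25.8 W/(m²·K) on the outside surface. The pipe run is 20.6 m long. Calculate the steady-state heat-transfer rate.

Per-layer cylindrical resistances, series-summed:
R_cast iron pipe wall = ln(43/35)/(2π×47.7×20.6) = 3.334×10^-5 K/W
R_polyurethane foam = ln(108/43)/(2π×0.0255×20.6) = 0.279 K/W
R_phenolic foam = ln(163/108)/(2π×0.0203×20.6) = 0.1567 K/W
R_outer film = 1/(h_o·2πr_oL) = 1/(25.8×2π×0.163×20.6) = 0.001837 K/W
R_total = 0.4376 K/W
Q = ΔT/R_total = 19/0.4376

Q ≈ 43.4 W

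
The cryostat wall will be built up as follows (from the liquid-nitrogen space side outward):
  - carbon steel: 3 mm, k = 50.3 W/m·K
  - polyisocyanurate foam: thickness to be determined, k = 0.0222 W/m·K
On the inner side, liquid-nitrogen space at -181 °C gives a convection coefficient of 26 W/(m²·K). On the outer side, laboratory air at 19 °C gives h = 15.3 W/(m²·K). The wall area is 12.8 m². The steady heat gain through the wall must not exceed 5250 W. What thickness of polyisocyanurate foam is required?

Series thermal resistances:
R_inner film = 1/(h_i·A) = 1/(26×12.8) = 0.003005 K/W
R_carbon steel = L/(kA) = 0.003/(50.3×12.8) = 4.66×10^-6 K/W
R_outer film = 1/(h_o·A) = 1/(15.3×12.8) = 0.005106 K/W
Sum of the known resistances R_other = 0.008116 K/W
Required total resistance R_tot = ΔT/Q_allow = 200/5250 = 0.0381 K/W
R_polyisocyanurate foam = R_tot − R_other = 0.02998 K/W
L = R·k·A = 0.02998×0.0222×12.8

L ≈ 8.52 mm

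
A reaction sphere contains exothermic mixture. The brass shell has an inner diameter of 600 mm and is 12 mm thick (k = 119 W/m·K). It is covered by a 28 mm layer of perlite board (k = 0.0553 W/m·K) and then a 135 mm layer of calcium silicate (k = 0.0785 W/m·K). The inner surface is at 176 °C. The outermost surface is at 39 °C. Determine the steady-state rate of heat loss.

For a spherical shell R = (1/r₁ − 1/r₂)/(4πk); film R = 1/(h·4πr²). In series:
R_brass shell = (1/0.3 − 1/0.312)/(4π×119) = 8.573×10^-5 K/W
R_perlite board = (1/0.312 − 1/0.34)/(4π×0.0553) = 0.3798 K/W
R_calcium silicate = (1/0.34 − 1/0.475)/(4π×0.0785) = 0.8474 K/W
R_total = 1.227 K/W
Q = ΔT/R_total = 137/1.227

Q ≈ 112 W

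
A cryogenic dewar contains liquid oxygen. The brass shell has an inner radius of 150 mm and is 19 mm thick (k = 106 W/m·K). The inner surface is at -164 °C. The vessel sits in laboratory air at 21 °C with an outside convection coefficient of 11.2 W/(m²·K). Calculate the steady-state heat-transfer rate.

Q ≈ 742 W

Each spherical layer contributes R = (1/r_i − 1/r_o)/(4πk):
R_brass shell = (1/0.15 − 1/0.169)/(4π×106) = 5.627×10^-4 K/W
R_outer film = 1/(h·4πr_o²) = 1/(11.2×4π×0.169²) = 0.2488 K/W
R_total = 0.2493 K/W
Q = ΔT/R_total = 185/0.2493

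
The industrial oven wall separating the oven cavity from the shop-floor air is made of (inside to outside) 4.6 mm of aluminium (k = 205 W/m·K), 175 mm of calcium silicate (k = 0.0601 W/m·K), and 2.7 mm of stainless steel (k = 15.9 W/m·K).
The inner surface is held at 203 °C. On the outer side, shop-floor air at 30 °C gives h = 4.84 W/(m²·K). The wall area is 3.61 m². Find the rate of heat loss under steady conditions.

Q ≈ 200 W

Series thermal resistances:
R_aluminium = L/(kA) = 0.0046/(205×3.61) = 6.216×10^-6 K/W
R_calcium silicate = L/(kA) = 0.175/(0.0601×3.61) = 0.8066 K/W
R_stainless steel = L/(kA) = 0.0027/(15.9×3.61) = 4.704×10^-5 K/W
R_outer film = 1/(h_o·A) = 1/(4.84×3.61) = 0.05723 K/W
R_total = 0.8639 K/W
Q = ΔT / R_total = 173 / 0.8639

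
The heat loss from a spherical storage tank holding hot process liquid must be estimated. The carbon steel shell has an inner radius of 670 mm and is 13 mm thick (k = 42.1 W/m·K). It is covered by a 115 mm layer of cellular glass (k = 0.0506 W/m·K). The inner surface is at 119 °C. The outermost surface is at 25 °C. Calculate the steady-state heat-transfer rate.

For a spherical shell R = (1/r₁ − 1/r₂)/(4πk); film R = 1/(h·4πr²). In series:
R_carbon steel shell = (1/0.67 − 1/0.683)/(4π×42.1) = 5.37×10^-5 K/W
R_cellular glass = (1/0.683 − 1/0.798)/(4π×0.0506) = 0.3318 K/W
R_total = 0.3319 K/W
Q = ΔT/R_total = 94/0.3319

Q ≈ 283 W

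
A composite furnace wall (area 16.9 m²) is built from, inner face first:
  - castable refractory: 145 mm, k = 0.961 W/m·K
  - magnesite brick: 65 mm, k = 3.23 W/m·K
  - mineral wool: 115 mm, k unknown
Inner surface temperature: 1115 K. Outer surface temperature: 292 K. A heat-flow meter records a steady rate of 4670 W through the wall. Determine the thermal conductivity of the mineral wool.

k ≈ 0.041 W/(m·K)

Using the resistance-network approach (series):
R_castable refractory = L/(kA) = 0.145/(0.961×16.9) = 0.008928 K/W
R_magnesite brick = L/(kA) = 0.065/(3.23×16.9) = 0.001191 K/W
Sum of known resistances R_other = 0.01012 K/W
Total R = ΔT/Q = 823/4670 = 0.1762 K/W
R_mineral wool = R_total − R_other = 0.1661 K/W
k = L/(R·A) = 0.115/(0.1661×16.9)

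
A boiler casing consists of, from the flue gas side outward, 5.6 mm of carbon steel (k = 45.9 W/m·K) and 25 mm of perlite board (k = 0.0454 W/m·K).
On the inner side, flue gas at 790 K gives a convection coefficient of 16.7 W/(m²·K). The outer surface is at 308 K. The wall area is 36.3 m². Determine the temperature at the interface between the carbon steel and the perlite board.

T ≈ 743 K

Thermal resistances in series:
R_inner film = 1/(h_i·A) = 1/(16.7×36.3) = 0.00165 K/W
R_carbon steel = L/(kA) = 0.0056/(45.9×36.3) = 3.361×10^-6 K/W
R_perlite board = L/(kA) = 0.025/(0.0454×36.3) = 0.01517 K/W
R_total = 0.01682 K/W;  Q = ΔT/R_total = 482/0.01682 = 28650 W
T_interface = T_inner − Q·ΣR(inner→interface) = 790 − 28700×0.001653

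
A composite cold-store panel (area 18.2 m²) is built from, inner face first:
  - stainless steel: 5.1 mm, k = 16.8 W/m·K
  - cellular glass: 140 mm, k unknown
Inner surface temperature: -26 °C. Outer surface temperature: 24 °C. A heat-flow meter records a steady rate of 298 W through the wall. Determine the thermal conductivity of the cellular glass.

Thermal resistances in series:
R_stainless steel = L/(kA) = 0.0051/(16.8×18.2) = 1.668×10^-5 K/W
Sum of known resistances R_other = 1.668×10^-5 K/W
Total R = ΔT/Q = 50/298 = 0.1678 K/W
R_cellular glass = R_total − R_other = 0.1678 K/W
k = L/(R·A) = 0.14/(0.1678×18.2)

k ≈ 0.0459 W/(m·K)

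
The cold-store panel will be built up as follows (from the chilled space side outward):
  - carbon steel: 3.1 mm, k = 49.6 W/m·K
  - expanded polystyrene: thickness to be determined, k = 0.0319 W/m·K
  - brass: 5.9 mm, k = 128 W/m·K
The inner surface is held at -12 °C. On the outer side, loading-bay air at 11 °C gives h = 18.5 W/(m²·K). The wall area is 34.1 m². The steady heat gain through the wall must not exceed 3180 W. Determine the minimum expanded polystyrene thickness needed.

L ≈ 6.14 mm

Using the resistance-network approach (series):
R_carbon steel = L/(kA) = 0.0031/(49.6×34.1) = 1.833×10^-6 K/W
R_brass = L/(kA) = 0.0059/(128×34.1) = 1.352×10^-6 K/W
R_outer film = 1/(h_o·A) = 1/(18.5×34.1) = 0.001585 K/W
Sum of the known resistances R_other = 0.001588 K/W
Required total resistance R_tot = ΔT/Q_allow = 23/3180 = 0.007233 K/W
R_expanded polystyrene = R_tot − R_other = 0.005644 K/W
L = R·k·A = 0.005644×0.0319×34.1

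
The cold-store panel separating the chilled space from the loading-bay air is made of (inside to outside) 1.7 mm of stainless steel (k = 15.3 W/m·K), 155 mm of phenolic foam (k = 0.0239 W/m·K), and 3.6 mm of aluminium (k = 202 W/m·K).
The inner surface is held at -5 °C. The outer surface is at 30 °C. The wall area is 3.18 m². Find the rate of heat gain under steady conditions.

Q ≈ 17.2 W

Model the wall as resistances in series:
R_stainless steel = L/(kA) = 0.0017/(15.3×3.18) = 3.494×10^-5 K/W
R_phenolic foam = L/(kA) = 0.155/(0.0239×3.18) = 2.039 K/W
R_aluminium = L/(kA) = 0.0036/(202×3.18) = 5.604×10^-6 K/W
R_total = 2.039 K/W
Q = ΔT / R_total = 35 / 2.039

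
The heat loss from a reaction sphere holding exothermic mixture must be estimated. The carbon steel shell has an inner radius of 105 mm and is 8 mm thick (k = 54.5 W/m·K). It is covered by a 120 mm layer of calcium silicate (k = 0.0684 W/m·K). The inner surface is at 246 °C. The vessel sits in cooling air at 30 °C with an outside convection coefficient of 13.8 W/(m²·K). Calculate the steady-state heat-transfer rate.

Q ≈ 39.9 W

Radial (spherical) resistances in series:
R_carbon steel shell = (1/0.105 − 1/0.113)/(4π×54.5) = 9.845×10^-4 K/W
R_calcium silicate = (1/0.113 − 1/0.233)/(4π×0.0684) = 5.303 K/W
R_outer film = 1/(h·4πr_o²) = 1/(13.8×4π×0.233²) = 0.1062 K/W
R_total = 5.41 K/W
Q = ΔT/R_total = 216/5.41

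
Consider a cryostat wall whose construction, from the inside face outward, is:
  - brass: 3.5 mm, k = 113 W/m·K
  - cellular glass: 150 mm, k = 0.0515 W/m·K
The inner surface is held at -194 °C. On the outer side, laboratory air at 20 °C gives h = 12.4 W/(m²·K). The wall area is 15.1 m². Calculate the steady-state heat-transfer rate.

Thermal resistances in series:
R_brass = L/(kA) = 0.0035/(113×15.1) = 2.051×10^-6 K/W
R_cellular glass = L/(kA) = 0.15/(0.0515×15.1) = 0.1929 K/W
R_outer film = 1/(h_o·A) = 1/(12.4×15.1) = 0.005341 K/W
R_total = 0.1982 K/W
Q = ΔT / R_total = 214 / 0.1982

Q ≈ 1080 W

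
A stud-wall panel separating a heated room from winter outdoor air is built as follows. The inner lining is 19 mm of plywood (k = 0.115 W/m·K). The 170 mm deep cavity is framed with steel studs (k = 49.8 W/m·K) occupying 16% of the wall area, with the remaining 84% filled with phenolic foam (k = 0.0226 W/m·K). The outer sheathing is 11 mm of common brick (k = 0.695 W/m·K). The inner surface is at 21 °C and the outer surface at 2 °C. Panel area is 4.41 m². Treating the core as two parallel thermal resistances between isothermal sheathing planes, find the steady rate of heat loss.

Sheathing layers in series; stud and cavity paths in parallel between them.
R_inner = 0.019/(0.115×4.41) = 0.03746 K/W
R_stud  = 0.17/(49.8×0.16×4.41) = 0.004838 K/W
R_cav   = 0.17/(0.0226×0.84×4.41) = 2.031 K/W
1/R_core = 1/R_stud + 1/R_cav → R_core = 0.004826 K/W
R_outer = 0.011/(0.695×4.41) = 0.003589 K/W
R_total = 0.04588 K/W
Q = ΔT/R_total = 19/0.04588

Q ≈ 414 W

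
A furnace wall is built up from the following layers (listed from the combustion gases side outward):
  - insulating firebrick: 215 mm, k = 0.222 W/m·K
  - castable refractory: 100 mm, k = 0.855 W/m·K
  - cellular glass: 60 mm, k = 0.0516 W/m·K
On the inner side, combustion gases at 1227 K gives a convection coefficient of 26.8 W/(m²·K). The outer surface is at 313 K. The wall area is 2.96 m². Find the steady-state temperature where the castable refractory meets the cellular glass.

T ≈ 778 K

Using the resistance-network approach (series):
R_inner film = 1/(h_i·A) = 1/(26.8×2.96) = 0.01261 K/W
R_insulating firebrick = L/(kA) = 0.215/(0.222×2.96) = 0.3272 K/W
R_castable refractory = L/(kA) = 0.1/(0.855×2.96) = 0.03951 K/W
R_cellular glass = L/(kA) = 0.06/(0.0516×2.96) = 0.3928 K/W
R_total = 0.7721 K/W;  Q = ΔT/R_total = 914/0.7721 = 1184 W
T_interface = T_inner − Q·ΣR(inner→interface) = 1227 − 1180×0.3793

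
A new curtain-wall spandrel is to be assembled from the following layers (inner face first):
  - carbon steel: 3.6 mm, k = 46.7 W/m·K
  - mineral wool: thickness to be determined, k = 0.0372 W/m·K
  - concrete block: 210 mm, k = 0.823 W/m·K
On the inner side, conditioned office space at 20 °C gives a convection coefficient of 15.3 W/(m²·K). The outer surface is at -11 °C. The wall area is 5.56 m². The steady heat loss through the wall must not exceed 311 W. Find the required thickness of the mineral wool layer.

L ≈ 8.69 mm

Treating each layer as a thermal resistance in series:
R_inner film = 1/(h_i·A) = 1/(15.3×5.56) = 0.01176 K/W
R_carbon steel = L/(kA) = 0.0036/(46.7×5.56) = 1.386×10^-5 K/W
R_concrete block = L/(kA) = 0.21/(0.823×5.56) = 0.04589 K/W
Sum of the known resistances R_other = 0.05766 K/W
Required total resistance R_tot = ΔT/Q_allow = 31/311 = 0.09968 K/W
R_mineral wool = R_tot − R_other = 0.04202 K/W
L = R·k·A = 0.04202×0.0372×5.56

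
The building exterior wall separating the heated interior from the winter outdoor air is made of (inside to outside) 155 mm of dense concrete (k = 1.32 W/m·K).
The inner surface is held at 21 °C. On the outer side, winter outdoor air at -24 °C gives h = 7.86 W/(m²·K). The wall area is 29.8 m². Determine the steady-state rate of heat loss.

Q ≈ 5480 W

Series thermal resistances:
R_dense concrete = L/(kA) = 0.155/(1.32×29.8) = 0.00394 K/W
R_outer film = 1/(h_o·A) = 1/(7.86×29.8) = 0.004269 K/W
R_total = 0.00821 K/W
Q = ΔT / R_total = 45 / 0.00821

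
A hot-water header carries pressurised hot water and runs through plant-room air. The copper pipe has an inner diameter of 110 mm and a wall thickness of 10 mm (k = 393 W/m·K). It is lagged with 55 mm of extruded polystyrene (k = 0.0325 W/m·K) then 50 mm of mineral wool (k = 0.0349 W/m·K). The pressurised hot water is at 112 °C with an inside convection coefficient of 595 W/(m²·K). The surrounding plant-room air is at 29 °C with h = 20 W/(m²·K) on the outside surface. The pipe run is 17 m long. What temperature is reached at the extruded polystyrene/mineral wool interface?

Treating each annulus and film as a series resistance:
R_inner film = 1/(h_i·2πr₁L) = 1/(595×2π×0.055×17) = 2.861×10^-4 K/W
R_copper pipe wall = ln(65/55)/(2π×393×17) = 3.98×10^-6 K/W
R_extruded polystyrene = ln(120/65)/(2π×0.0325×17) = 0.1766 K/W
R_mineral wool = ln(170/120)/(2π×0.0349×17) = 0.09343 K/W
R_outer film = 1/(h_o·2πr_oL) = 1/(20×2π×0.17×17) = 0.002754 K/W
R_total = 0.2731 K/W
Q = ΔT/R_total = 83/0.2731
Q = 304 W
T_interface = T_inner − Q·ΣR(inner→interface) = 112 − 304×0.1769

T ≈ 58.2 °C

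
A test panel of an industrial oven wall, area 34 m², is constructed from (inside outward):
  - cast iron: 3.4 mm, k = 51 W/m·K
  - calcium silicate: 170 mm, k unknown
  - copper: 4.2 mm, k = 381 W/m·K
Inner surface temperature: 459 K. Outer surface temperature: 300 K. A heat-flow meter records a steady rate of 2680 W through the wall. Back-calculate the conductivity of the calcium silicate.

Using the resistance-network approach (series):
R_cast iron = L/(kA) = 0.0034/(51×34) = 1.961×10^-6 K/W
R_copper = L/(kA) = 0.0042/(381×34) = 3.242×10^-7 K/W
Sum of known resistances R_other = 2.285×10^-6 K/W
Total R = ΔT/Q = 159/2680 = 0.05933 K/W
R_calcium silicate = R_total − R_other = 0.05933 K/W
k = L/(R·A) = 0.17/(0.05933×34)

k ≈ 0.0843 W/(m·K)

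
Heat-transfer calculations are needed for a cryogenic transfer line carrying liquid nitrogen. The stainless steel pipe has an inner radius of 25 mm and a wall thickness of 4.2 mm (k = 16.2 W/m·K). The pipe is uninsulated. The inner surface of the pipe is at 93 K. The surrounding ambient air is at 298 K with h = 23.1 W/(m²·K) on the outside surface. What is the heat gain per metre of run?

q′ ≈ 863 W/m

Treating each annulus and film as a series resistance:
R_stainless steel pipe wall = ln(29.2/25)/(2π×16.2×1) = 0.001526 K/W
R_outer film = 1/(h_o·2πr_oL) = 1/(23.1×2π×0.0292×1) = 0.236 K/W
R_total = 0.2375 K/W
Q = ΔT/R_total = 205/0.2375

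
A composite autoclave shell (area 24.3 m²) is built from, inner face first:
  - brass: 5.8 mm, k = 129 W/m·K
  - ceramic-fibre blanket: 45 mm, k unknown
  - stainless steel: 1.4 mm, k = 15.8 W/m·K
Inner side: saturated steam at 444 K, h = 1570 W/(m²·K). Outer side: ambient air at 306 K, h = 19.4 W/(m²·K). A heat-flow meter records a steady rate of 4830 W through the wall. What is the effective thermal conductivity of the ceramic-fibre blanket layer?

k ≈ 0.0701 W/(m·K)

Treating each layer as a thermal resistance in series:
R_inner film = 1/(h_i·A) = 1/(1570×24.3) = 2.621×10^-5 K/W
R_brass = L/(kA) = 0.0058/(129×24.3) = 1.85×10^-6 K/W
R_stainless steel = L/(kA) = 0.0014/(15.8×24.3) = 3.646×10^-6 K/W
R_outer film = 1/(h_o·A) = 1/(19.4×24.3) = 0.002121 K/W
Sum of known resistances R_other = 0.002153 K/W
Total R = ΔT/Q = 138/4830 = 0.02857 K/W
R_ceramic-fibre blanket = R_total − R_other = 0.02642 K/W
k = L/(R·A) = 0.045/(0.02642×24.3)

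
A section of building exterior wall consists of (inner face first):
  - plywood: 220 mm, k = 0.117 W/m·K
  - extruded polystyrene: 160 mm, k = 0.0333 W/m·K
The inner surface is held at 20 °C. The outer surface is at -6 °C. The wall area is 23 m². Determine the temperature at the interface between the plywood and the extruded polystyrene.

T ≈ 12.7 °C

Treating each layer as a thermal resistance in series:
R_plywood = L/(kA) = 0.22/(0.117×23) = 0.08175 K/W
R_extruded polystyrene = L/(kA) = 0.16/(0.0333×23) = 0.2089 K/W
R_total = 0.2907 K/W;  Q = ΔT/R_total = 26/0.2907 = 89.45 W
T_interface = T_inner − Q·ΣR(inner→interface) = 20 − 89.5×0.08175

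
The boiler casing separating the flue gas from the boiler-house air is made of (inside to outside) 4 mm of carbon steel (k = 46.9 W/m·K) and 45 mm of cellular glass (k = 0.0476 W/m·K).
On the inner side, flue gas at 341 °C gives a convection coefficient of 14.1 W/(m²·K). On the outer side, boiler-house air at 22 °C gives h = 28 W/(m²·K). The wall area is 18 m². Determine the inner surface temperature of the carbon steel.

Treating each layer as a thermal resistance in series:
R_inner film = 1/(h_i·A) = 1/(14.1×18) = 0.00394 K/W
R_carbon steel = L/(kA) = 0.004/(46.9×18) = 4.738×10^-6 K/W
R_cellular glass = L/(kA) = 0.045/(0.0476×18) = 0.05252 K/W
R_outer film = 1/(h_o·A) = 1/(28×18) = 0.001984 K/W
R_total = 0.05845 K/W;  Q = ΔT/R_total = 319/0.05845 = 5458 W
T_interface = T_inner − Q·ΣR(inner→interface) = 341 − 5460×0.00394

T ≈ 319 °C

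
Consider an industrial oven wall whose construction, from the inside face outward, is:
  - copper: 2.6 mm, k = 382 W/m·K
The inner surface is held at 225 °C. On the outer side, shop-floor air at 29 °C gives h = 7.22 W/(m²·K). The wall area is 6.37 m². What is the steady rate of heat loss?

Q ≈ 9010 W

Using the resistance-network approach (series):
R_copper = L/(kA) = 0.0026/(382×6.37) = 1.068×10^-6 K/W
R_outer film = 1/(h_o·A) = 1/(7.22×6.37) = 0.02174 K/W
R_total = 0.02174 K/W
Q = ΔT / R_total = 196 / 0.02174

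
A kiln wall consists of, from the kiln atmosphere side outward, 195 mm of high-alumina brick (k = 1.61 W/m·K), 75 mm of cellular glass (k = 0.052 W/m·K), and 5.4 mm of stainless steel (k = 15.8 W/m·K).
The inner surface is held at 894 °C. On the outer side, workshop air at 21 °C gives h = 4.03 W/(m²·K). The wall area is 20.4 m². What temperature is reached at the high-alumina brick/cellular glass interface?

Using the resistance-network approach (series):
R_high-alumina brick = L/(kA) = 0.195/(1.61×20.4) = 0.005937 K/W
R_cellular glass = L/(kA) = 0.075/(0.052×20.4) = 0.0707 K/W
R_stainless steel = L/(kA) = 0.0054/(15.8×20.4) = 1.675×10^-5 K/W
R_outer film = 1/(h_o·A) = 1/(4.03×20.4) = 0.01216 K/W
R_total = 0.08882 K/W;  Q = ΔT/R_total = 873/0.08882 = 9829 W
T_interface = T_inner − Q·ΣR(inner→interface) = 894 − 9830×0.005937

T ≈ 836 °C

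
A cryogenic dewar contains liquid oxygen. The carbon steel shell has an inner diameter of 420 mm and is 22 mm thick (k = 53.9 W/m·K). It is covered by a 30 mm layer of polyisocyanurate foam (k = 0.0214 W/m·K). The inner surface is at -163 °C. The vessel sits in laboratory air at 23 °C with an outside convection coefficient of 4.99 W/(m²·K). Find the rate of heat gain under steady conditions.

Q ≈ 89.9 W

For a spherical shell R = (1/r₁ − 1/r₂)/(4πk); film R = 1/(h·4πr²). In series:
R_carbon steel shell = (1/0.21 − 1/0.232)/(4π×53.9) = 6.667×10^-4 K/W
R_polyisocyanurate foam = (1/0.232 − 1/0.262)/(4π×0.0214) = 1.835 K/W
R_outer film = 1/(h·4πr_o²) = 1/(4.99×4π×0.262²) = 0.2323 K/W
R_total = 2.068 K/W
Q = ΔT/R_total = 186/2.068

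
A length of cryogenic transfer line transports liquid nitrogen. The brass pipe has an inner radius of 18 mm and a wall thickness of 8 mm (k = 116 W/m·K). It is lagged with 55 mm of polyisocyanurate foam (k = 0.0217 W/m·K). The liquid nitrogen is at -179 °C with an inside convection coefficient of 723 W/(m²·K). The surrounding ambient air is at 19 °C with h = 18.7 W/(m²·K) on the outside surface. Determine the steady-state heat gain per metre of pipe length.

q′ ≈ 23.4 W/m

Per-layer cylindrical resistances, series-summed:
R_inner film = 1/(h_i·2πr₁L) = 1/(723×2π×0.018×1) = 0.01223 K/W
R_brass pipe wall = ln(26/18)/(2π×116×1) = 5.045×10^-4 K/W
R_polyisocyanurate foam = ln(81/26)/(2π×0.0217×1) = 8.334 K/W
R_outer film = 1/(h_o·2πr_oL) = 1/(18.7×2π×0.081×1) = 0.1051 K/W
R_total = 8.452 K/W
Q = ΔT/R_total = 198/8.452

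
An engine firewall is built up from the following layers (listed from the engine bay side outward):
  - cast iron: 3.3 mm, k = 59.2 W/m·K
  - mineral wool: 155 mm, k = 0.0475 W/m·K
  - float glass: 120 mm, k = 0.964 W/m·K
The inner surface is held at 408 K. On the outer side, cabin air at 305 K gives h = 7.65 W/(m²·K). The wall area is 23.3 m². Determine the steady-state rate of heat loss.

Q ≈ 682 W

Thermal resistances in series:
R_cast iron = L/(kA) = 0.0033/(59.2×23.3) = 2.392×10^-6 K/W
R_mineral wool = L/(kA) = 0.155/(0.0475×23.3) = 0.14 K/W
R_float glass = L/(kA) = 0.12/(0.964×23.3) = 0.005343 K/W
R_outer film = 1/(h_o·A) = 1/(7.65×23.3) = 0.00561 K/W
R_total = 0.151 K/W
Q = ΔT / R_total = 103 / 0.151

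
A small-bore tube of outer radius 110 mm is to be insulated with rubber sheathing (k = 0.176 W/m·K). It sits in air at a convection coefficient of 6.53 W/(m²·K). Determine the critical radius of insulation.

For a cylinder r_cr = k/h = 0.176/6.53
r_cr = 27 mm; since the bare radius (110 mm) is above r_cr, any added insulation will reduce heat loss.

r_cr ≈ 27 mm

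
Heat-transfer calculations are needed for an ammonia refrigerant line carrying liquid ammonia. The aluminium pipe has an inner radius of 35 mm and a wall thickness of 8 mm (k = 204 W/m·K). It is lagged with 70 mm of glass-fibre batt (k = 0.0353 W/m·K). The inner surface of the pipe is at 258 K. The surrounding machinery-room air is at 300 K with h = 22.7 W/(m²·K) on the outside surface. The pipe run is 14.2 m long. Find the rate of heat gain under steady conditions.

Q ≈ 135 W

Cylindrical conduction, so R = ln(r₂/r₁)/(2πkL) per layer, in series:
R_aluminium pipe wall = ln(43/35)/(2π×204×14.2) = 1.131×10^-5 K/W
R_glass-fibre batt = ln(113/43)/(2π×0.0353×14.2) = 0.3068 K/W
R_outer film = 1/(h_o·2πr_oL) = 1/(22.7×2π×0.113×14.2) = 0.004369 K/W
R_total = 0.3112 K/W
Q = ΔT/R_total = 42/0.3112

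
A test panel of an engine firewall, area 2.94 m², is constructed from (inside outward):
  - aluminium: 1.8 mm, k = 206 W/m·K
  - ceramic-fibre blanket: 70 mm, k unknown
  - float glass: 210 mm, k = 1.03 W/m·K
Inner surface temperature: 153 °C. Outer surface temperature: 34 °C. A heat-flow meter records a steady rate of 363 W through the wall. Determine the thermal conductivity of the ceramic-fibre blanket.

Series thermal resistances:
R_aluminium = L/(kA) = 0.0018/(206×2.94) = 2.972×10^-6 K/W
R_float glass = L/(kA) = 0.21/(1.03×2.94) = 0.06935 K/W
Sum of known resistances R_other = 0.06935 K/W
Total R = ΔT/Q = 119/363 = 0.3278 K/W
R_ceramic-fibre blanket = R_total − R_other = 0.2585 K/W
k = L/(R·A) = 0.07/(0.2585×2.94)

k ≈ 0.0921 W/(m·K)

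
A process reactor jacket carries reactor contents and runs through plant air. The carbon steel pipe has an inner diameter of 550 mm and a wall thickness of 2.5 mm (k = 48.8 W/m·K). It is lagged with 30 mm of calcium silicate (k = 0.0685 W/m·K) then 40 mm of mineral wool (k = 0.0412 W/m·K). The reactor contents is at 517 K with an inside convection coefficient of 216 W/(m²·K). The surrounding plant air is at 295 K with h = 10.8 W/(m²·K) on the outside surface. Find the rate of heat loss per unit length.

Cylindrical conduction, so R = ln(r₂/r₁)/(2πkL) per layer, in series:
R_inner film = 1/(h_i·2πr₁L) = 1/(216×2π×0.275×1) = 0.002679 K/W
R_carbon steel pipe wall = ln(277.5/275)/(2π×48.8×1) = 2.951×10^-5 K/W
R_calcium silicate = ln(307.5/277.5)/(2π×0.0685×1) = 0.2385 K/W
R_mineral wool = ln(347.5/307.5)/(2π×0.0412×1) = 0.4724 K/W
R_outer film = 1/(h_o·2πr_oL) = 1/(10.8×2π×0.3475×1) = 0.04241 K/W
R_total = 0.756 K/W
Q = ΔT/R_total = 222/0.756

q′ ≈ 294 W/m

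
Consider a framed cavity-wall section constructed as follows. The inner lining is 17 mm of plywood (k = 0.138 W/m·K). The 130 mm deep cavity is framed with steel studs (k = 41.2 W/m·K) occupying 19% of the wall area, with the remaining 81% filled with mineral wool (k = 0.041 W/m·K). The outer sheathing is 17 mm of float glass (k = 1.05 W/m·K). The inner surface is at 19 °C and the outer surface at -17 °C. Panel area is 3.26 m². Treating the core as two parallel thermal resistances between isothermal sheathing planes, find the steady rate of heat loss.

Sheathing layers in series; stud and cavity paths in parallel between them.
R_inner = 0.017/(0.138×3.26) = 0.03779 K/W
R_stud  = 0.13/(41.2×0.19×3.26) = 0.005094 K/W
R_cav   = 0.13/(0.041×0.81×3.26) = 1.201 K/W
1/R_core = 1/R_stud + 1/R_cav → R_core = 0.005073 K/W
R_outer = 0.017/(1.05×3.26) = 0.004966 K/W
R_total = 0.04783 K/W
Q = ΔT/R_total = 36/0.04783

Q ≈ 753 W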